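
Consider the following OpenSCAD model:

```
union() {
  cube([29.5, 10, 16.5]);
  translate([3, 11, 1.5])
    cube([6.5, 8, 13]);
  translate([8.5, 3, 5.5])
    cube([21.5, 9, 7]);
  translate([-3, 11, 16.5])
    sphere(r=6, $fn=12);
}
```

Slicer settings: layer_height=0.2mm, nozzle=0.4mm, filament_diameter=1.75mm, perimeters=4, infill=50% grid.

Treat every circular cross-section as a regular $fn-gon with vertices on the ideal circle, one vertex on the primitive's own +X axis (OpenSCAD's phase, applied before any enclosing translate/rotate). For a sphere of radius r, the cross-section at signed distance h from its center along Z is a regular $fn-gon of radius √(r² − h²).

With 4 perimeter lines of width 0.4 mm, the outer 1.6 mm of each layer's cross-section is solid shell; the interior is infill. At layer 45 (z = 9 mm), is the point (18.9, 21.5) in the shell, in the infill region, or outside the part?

At z = 9 mm: the 29.5×10 cube contributes its full rectangle; the cube at (3, 11) is present — its section is the full 6.5×8 rectangle; the cube at (8.5, 3) is present — its section is the full 21.5×9 rectangle; the sphere at (-3, 11) is not intersected at this z (|z−center|=7.500 > r=6); Combining (union): the regions partially overlap (shared area 148.00 mm²), so overlapping operands fuse into one piece — 1 connected region. Overall, the cross-section is a single solid region. The nearest boundary edge runs (9.50, 12.00)→(30.00, 12.00); distance from the point to it = 9.50 mm. The point is not inside any of the regions above, so it lies outside the cross-section (9.50 mm from the nearest boundary).

outside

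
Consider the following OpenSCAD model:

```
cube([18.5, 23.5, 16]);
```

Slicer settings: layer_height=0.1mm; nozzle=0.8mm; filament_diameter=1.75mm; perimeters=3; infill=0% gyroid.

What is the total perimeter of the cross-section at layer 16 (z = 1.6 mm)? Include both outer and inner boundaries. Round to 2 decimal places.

84.00 mm

At z = 1.6 mm: the cube is present — its section is the full 18.5×23.5 rectangle (perimeter 84.00 mm). Overall, the cross-section is a single solid region. Total boundary length (outer) = 84.00 mm.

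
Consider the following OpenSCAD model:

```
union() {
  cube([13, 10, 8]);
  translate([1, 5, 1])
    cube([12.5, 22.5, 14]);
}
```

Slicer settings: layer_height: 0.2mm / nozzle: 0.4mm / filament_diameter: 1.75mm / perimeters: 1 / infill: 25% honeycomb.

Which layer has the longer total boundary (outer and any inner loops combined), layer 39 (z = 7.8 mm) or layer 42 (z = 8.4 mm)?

Layer 39 (z = 7.8): the cube (footprint 13×10) is included at this height (perimeter 46.00 mm); the cube at (1, 5) is present — its section is the full 12.5×22.5 rectangle (perimeter 70.00 mm); Taking the union: the regions partially overlap (shared area 60.00 mm²), so the edge portions inside another operand are dropped and the merged outline is re-measured after clipping — boundary = 82.00 mm. So its perimeter = 82.00 mm. Layer 42 (z = 8.4): the cube is not intersected at this z (z outside [0, 8]); the cube at (1, 5) is present — its section is the full 12.5×22.5 rectangle (perimeter 70.00 mm); Taking the union: only the 12.5×22.5 cube at (1, 5) is present, so the union is just that shape — boundary = 70.00 mm. So its perimeter = 70.00 mm. Layer 39 is larger (82.00 vs 70.00 mm).

layer 39 (z = 7.8 mm)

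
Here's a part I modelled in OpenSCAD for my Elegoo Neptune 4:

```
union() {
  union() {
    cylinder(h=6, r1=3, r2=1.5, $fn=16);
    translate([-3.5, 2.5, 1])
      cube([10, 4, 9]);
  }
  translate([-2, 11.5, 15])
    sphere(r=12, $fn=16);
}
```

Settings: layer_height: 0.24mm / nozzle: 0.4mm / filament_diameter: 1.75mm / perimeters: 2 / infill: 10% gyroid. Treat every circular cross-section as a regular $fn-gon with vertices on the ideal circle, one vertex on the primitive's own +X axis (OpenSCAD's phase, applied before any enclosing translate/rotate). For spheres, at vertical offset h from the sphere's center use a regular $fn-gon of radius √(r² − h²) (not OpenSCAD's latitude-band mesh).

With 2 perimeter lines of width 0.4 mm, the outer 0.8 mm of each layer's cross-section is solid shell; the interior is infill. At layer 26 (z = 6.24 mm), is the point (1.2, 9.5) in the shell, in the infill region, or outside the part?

At z = 6.24 mm: the cone does not reach this height (z outside [0, 6]); the cube at (-3.5, 2.5) (footprint 10×4) is included at this height; Combining (union): only the 10×4 cube at (-3.5, 2.5) is present, so the union is just that shape — 1 connected region; the sphere at (-2, 11.5): section is a regular 16-gon, circumradius = √(r²−h²) = √(12²−8.76²) = 8.201; Taking the union: the regions partially overlap (shared area 18.35 mm²), so overlapping operands fuse into one piece — 1 connected region. Overall, the cross-section is a single solid region. The nearest boundary edge runs (5.58, 8.36)→(4.33, 6.50); distance from the point to it = 4.27 mm. The point is inside the cross-section and 4.27 mm from the nearest boundary — more than the 0.8 mm shell width (2 × 0.4), so it's in the infill interior.

infill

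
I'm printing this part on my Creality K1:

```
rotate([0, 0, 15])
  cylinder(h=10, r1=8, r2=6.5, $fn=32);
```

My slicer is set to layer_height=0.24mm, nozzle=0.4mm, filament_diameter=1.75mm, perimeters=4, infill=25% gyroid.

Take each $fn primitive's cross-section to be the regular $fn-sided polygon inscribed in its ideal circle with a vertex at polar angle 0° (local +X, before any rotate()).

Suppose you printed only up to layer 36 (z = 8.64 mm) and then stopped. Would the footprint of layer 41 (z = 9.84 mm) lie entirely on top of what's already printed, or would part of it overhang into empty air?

entirely on top

Compare the two slices. At z = 8.64: the cone (r1=8→r2=6.5) has section circumradius 6.704 here — a regular 32-gon (area = (32/2)·6.704²·sin(360°/32) = 140.29 mm²); (whole slice rotated 15° about Z — lengths, areas and connectivity unchanged). At z = 9.84: the cone contributes a regular 32-gon of circumradius 6.524 (interpolated between r1=8 and r2=6.5 at t=0.984) (area = (32/2)·6.524²·sin(360°/32) = 132.86 mm²); (rotated 15° about Z; rotation is an isometry so areas/perimeters/island counts are preserved). Checking containment: the cross-section at z = 9.84 is a subset of the cross-section at z = 8.64.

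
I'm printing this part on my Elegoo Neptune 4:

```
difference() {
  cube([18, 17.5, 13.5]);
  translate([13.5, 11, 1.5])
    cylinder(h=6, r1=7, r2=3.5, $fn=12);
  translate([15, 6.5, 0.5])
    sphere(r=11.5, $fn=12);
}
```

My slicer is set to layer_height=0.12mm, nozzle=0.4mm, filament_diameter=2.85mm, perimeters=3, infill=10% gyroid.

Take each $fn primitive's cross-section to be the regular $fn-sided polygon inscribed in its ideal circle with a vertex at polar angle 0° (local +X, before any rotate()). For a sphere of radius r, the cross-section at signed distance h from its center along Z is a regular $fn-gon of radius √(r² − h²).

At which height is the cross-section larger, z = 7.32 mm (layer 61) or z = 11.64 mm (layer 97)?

Layer 61 (z = 7.32): the cube is present — its section is the full 18×17.5 rectangle (area 315.00 mm²); the cone at (13.5, 11): at t=0.970 of its height the radius interpolates to r₁+(r₂−r₁)t = 3.605, giving a regular 12-gon of that circumradius (area = (12/2)·3.605²·sin(360°/12) = 38.99 mm²); the r=11.5 sphere at (15, 6.5) contributes a regular 12-gon of circumradius √(11.5²−6.82²) = 9.259 (area = (12/2)·9.259²·sin(360°/12) = 257.21 mm²); Taking the first minus the rest: starting from the 18×17.5 cube (315.00 mm²), the cone at (13.5, 11) lies wholly inside it (removes its full 38.99 mm² and its 22.39 mm outline becomes a hole wall); the r=11.5 sphere at (15, 6.5) partially overlaps it — only the 124.63 mm² overlap (of its 257.21 mm²) is removed, clipping the outline — area = 151.38 mm². So its area = 151.38 mm². Layer 97 (z = 11.64): the 18×17.5 cube contributes its full rectangle (area 315.00 mm²); the cone at (13.5, 11) is not intersected at this z (z outside [1.5, 7.5]); the r=11.5 sphere at (15, 6.5) slices to a regular 12-gon of circumradius 2.855 (√(r²−h²) with h=11.14 from center) (area = (12/2)·2.855²·sin(360°/12) = 24.45 mm²); After the difference (first − rest): starting from the 18×17.5 cube (315.00 mm²), the r=11.5 sphere at (15, 6.5) lies wholly inside it (removes its full 24.45 mm² and its 17.73 mm outline becomes a hole wall) — area = 290.55 mm². So its area = 290.55 mm². Layer 97 is larger (290.55 vs 151.38 mm²).

layer 97 (z = 11.64 mm)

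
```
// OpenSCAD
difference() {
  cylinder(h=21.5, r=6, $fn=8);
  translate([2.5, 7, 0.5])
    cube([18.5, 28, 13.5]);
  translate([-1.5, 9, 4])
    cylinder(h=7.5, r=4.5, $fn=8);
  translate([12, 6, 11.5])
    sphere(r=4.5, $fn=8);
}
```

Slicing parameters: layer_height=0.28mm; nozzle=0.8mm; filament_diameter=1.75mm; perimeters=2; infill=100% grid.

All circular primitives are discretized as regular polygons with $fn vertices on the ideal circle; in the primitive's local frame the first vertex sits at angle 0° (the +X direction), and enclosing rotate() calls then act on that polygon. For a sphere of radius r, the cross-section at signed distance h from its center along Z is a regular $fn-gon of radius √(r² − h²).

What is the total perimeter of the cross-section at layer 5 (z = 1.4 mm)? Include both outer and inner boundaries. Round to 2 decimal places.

At z = 1.4 mm: the r=6 cylinder contributes a regular 8-gon of circumradius 6 (perimeter = 2·8·6.000·sin(180°/8) = 36.74 mm); the cube at (2.5, 7) is present — its section is the full 18.5×28 rectangle (perimeter 93.00 mm); the cylinder at (-1.5, 9) is absent (z outside [4, 11.5]); the sphere at (12, 6) is not intersected at this z (|z−center|=10.100 > r=4.5); After the difference (first − rest): starting from the r=6 cylinder, the 18.5×28 cube at (2.5, 7) misses the remaining region (no effect) — boundary = 36.74 mm. Overall, the cross-section is a single solid region. Total boundary length (outer) = 36.74 mm.

36.74 mm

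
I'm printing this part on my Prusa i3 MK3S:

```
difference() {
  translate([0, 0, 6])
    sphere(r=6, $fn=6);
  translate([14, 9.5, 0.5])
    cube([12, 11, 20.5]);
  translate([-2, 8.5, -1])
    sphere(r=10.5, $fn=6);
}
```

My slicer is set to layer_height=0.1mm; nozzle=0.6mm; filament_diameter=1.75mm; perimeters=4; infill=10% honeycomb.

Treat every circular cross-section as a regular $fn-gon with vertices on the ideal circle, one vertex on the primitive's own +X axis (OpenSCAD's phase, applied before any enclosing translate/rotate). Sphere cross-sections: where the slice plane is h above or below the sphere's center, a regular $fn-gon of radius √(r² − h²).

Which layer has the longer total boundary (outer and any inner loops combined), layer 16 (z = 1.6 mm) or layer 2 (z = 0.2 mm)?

Layer 16 (z = 1.6): the r=6 sphere slices to a regular 6-gon of circumradius 4.079 (√(r²−h²) with h=4.4 from center) (perimeter = 2·6·4.079·sin(180°/6) = 24.48 mm); the cube at (14, 9.5) is present — its section is the full 12×11 rectangle (perimeter 46.00 mm); the r=10.5 sphere at (-2, 8.5) slices to a regular 6-gon of circumradius 10.173 (√(r²−h²) with h=2.6 from center) (perimeter = 2·6·10.173·sin(180°/6) = 61.04 mm); Subtracting the remaining from the first: starting from the r=6 sphere, the 12×11 cube at (14, 9.5) misses the remaining region (no effect); the r=10.5 sphere at (-2, 8.5) partially overlaps it — only the 23.55 mm² overlap (of its 268.87 mm²) is removed, clipping the outline — boundary = 20.85 mm. So its perimeter = 20.85 mm. Layer 2 (z = 0.2): the r=6 sphere slices to a regular 6-gon of circumradius 1.536 (√(r²−h²) with h=5.8 from center) (perimeter = 2·6·1.536·sin(180°/6) = 9.22 mm); the cube at (14, 9.5) is absent (z outside [0.5, 21]); the r=10.5 sphere at (-2, 8.5) slices to a regular 6-gon of circumradius 10.431 (√(r²−h²) with h=1.2 from center) (perimeter = 2·6·10.431·sin(180°/6) = 62.59 mm); Taking the first minus the rest: starting from the r=6 sphere, the r=10.5 sphere at (-2, 8.5) partially overlaps it — only the 4.54 mm² overlap (of its 282.70 mm²) is removed, clipping the outline — boundary = 5.83 mm. So its perimeter = 5.83 mm. Layer 16 is larger (20.85 vs 5.83 mm).

layer 16 (z = 1.6 mm)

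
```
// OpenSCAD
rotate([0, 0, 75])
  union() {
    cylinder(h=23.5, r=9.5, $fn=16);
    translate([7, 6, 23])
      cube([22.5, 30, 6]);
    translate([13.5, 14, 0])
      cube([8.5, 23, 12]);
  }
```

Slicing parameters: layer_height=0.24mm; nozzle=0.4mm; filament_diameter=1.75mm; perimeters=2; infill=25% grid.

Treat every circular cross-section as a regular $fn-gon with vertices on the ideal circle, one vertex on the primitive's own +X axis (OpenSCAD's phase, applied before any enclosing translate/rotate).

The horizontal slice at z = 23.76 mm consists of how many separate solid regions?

At z = 23.76 mm: the cylinder is absent (z outside [0, 23.5]); the cube at (7, 6) (footprint 22.5×30) is included at this height; the cube at (13.5, 14) is not intersected at this z (z outside [0, 12]); Combining (union): only the 22.5×30 cube at (7, 6) is present, so the union is just that shape — 1 connected region; (whole slice rotated 75° about Z — lengths, areas and connectivity unchanged). The result has 1 disconnected region.

1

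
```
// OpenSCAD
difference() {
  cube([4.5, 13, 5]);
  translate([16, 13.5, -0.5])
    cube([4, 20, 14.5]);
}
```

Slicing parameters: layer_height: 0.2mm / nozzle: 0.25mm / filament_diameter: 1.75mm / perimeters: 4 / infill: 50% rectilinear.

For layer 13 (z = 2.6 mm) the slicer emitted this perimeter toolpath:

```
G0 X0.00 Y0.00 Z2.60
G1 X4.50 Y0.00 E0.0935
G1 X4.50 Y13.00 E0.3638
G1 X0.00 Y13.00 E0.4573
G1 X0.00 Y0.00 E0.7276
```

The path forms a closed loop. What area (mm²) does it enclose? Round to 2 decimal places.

58.50 mm²

Apply the shoelace formula to the sequence of (X, Y) vertices; enclosed area = 58.50 mm².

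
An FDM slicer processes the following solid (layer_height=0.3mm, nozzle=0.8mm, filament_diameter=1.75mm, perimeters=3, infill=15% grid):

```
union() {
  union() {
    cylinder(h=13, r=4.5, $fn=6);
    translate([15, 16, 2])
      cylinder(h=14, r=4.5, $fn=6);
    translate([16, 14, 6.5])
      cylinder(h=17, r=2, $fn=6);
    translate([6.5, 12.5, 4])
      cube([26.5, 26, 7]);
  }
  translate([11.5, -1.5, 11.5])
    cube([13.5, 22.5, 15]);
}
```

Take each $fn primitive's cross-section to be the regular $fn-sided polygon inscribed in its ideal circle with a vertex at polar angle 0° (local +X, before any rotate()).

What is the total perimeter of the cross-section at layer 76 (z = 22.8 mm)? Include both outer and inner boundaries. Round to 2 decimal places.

At z = 22.8 mm: the cylinder is absent (z outside [0, 13]); the cylinder at (15, 16) is not intersected at this z (z outside [2, 16]); the r=2 cylinder at (16, 14) gives a regular 6-gon of circumradius 2 (constant along its height) (perimeter = 2·6·2.000·sin(180°/6) = 12.00 mm); the cube at (6.5, 12.5) is not intersected at this z (z outside [4, 11]); Merging all regions: only the r=2 cylinder at (16, 14) is present, so the union is just that shape — boundary = 12.00 mm; the cube at (11.5, -1.5) (footprint 13.5×22.5) is included at this height (perimeter 72.00 mm); Taking the union: the result so far lies entirely inside the 13.5×22.5 cube at (11.5, -1.5), so the union is just the 13.5×22.5 cube at (11.5, -1.5) — boundary = 72.00 mm. Overall, the cross-section is a single solid region. Total boundary length (outer) = 72.00 mm.

72.00 mm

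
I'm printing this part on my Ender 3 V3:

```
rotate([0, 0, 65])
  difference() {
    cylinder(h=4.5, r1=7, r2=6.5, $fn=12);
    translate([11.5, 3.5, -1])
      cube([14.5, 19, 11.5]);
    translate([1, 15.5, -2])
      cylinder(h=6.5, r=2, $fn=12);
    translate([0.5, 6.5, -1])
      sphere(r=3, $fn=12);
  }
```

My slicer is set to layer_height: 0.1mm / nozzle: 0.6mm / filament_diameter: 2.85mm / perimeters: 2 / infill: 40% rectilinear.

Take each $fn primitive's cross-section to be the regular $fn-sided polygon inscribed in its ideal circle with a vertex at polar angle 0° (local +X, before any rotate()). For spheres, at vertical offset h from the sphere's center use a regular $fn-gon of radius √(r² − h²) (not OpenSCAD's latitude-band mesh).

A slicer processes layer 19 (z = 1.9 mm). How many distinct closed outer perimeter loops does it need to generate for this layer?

1

At z = 1.9 mm: the cone: at t=0.422 of its height the radius interpolates to r₁+(r₂−r₁)t = 6.789, giving a regular 12-gon of that circumradius; the cube at (11.5, 3.5) is present — its section is the full 14.5×19 rectangle; the r=2 cylinder at (1, 15.5) gives a regular 12-gon of circumradius 2 (constant along its height); the sphere at (0.5, 6.5): section is a regular 12-gon, circumradius = √(r²−h²) = √(3²−2.9²) = 0.768; Taking the first minus the rest: starting from the cone, the 14.5×19 cube at (11.5, 3.5) misses the remaining region (no effect); the r=2 cylinder at (1, 15.5) misses the remaining region (no effect); the r=3 sphere at (0.5, 6.5) partially overlaps it — only the 1.10 mm² overlap (of its 1.77 mm²) is removed, clipping the outline — 1 connected region; (rotated 65° about Z; rotation is an isometry so areas/perimeters/island counts are preserved). The result has 1 disconnected region.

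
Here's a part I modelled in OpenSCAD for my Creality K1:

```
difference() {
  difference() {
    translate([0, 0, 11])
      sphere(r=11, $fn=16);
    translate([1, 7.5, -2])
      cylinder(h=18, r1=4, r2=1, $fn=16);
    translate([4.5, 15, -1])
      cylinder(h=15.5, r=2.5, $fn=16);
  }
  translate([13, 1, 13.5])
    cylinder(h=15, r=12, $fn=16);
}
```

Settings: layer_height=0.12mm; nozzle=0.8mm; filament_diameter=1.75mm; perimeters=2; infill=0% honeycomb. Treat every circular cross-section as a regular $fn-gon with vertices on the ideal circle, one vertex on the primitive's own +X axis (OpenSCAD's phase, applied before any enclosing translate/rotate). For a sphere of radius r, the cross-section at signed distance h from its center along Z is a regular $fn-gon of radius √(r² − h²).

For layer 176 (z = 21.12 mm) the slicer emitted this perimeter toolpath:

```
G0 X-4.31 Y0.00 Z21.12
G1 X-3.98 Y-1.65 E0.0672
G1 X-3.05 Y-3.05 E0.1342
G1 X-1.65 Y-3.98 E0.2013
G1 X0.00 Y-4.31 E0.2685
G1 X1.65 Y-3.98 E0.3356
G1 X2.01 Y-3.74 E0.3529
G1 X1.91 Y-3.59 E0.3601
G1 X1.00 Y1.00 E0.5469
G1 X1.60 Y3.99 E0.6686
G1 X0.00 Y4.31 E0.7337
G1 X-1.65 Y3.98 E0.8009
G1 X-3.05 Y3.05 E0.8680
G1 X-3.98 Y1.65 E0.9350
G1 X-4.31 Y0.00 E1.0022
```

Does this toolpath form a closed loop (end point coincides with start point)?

yes

Start point (G0): (-4.31, 0.00). End point (last G1): the path returns to the start — closed.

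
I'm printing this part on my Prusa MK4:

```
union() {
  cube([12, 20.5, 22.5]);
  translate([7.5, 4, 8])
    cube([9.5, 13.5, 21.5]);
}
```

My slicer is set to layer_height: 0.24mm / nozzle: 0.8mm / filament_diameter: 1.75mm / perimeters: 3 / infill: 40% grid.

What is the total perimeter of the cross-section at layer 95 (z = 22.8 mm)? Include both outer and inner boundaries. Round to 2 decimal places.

46.00 mm

At z = 22.8 mm: the cube is not intersected at this z (z outside [0, 22.5]); the cube at (7.5, 4) (footprint 9.5×13.5) is included at this height (perimeter 46.00 mm); Combining (union): only the 9.5×13.5 cube at (7.5, 4) is present, so the union is just that shape — boundary = 46.00 mm. Overall, the cross-section is a single solid region. Total boundary length (outer) = 46.00 mm.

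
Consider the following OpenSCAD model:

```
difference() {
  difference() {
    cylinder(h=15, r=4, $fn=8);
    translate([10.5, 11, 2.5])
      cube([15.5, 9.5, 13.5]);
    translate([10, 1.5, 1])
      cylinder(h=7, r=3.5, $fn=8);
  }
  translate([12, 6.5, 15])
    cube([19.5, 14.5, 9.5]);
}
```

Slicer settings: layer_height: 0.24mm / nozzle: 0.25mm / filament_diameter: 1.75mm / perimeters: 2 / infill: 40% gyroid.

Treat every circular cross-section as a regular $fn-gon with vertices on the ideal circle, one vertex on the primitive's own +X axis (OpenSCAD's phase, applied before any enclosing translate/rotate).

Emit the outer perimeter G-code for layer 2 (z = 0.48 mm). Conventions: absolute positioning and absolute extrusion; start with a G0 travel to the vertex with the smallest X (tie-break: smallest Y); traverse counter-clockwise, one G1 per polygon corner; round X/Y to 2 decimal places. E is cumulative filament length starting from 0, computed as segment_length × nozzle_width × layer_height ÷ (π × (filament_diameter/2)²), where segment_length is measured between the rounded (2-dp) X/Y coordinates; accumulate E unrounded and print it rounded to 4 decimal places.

G0 X-4.00 Y0.00 Z0.48
G1 X-2.83 Y-2.83 E0.0764
G1 X0.00 Y-4.00 E0.1528
G1 X2.83 Y-2.83 E0.2292
G1 X4.00 Y0.00 E0.3056
G1 X2.83 Y2.83 E0.3819
G1 X0.00 Y4.00 E0.4583
G1 X-2.83 Y2.83 E0.5347
G1 X-4.00 Y0.00 E0.6111

At z = 0.48 mm: the r=4 cylinder gives a regular 8-gon of circumradius 4 (constant along its height); the cube at (10.5, 11) is absent (z outside [2.5, 16]); the cylinder at (10, 1.5) does not reach this height (z outside [1, 8]); Taking the first minus the rest: none of the subtracted shapes is present at this height, so the r=4 cylinder is unchanged — 1 connected region; the cube at (12, 6.5) is not intersected at this z (z outside [15, 24.5]); Subtracting the remaining from the first: none of the subtracted shapes is present at this height, so the result so far is unchanged — 1 connected region. The outline is a single polygon with 8 vertices. Extrusion per mm of travel: 0.25 × 0.24 / (π × 0.875²) = 0.024945. Accumulating E over each segment gives final E = 0.6111.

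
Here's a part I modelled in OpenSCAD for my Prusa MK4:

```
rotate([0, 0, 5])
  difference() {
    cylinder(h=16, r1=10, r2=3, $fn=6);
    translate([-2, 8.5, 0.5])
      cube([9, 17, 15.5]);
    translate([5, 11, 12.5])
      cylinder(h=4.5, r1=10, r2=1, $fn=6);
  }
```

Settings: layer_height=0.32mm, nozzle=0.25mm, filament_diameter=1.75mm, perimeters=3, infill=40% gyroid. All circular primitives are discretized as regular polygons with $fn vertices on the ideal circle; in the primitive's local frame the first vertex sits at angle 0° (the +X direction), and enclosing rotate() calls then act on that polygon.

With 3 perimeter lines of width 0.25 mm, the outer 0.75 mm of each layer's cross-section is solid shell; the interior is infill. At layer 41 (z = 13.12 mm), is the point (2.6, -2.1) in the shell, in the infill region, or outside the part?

At z = 13.12 mm: the cone (r1=10→r2=3) has section circumradius 4.260 here — a regular 6-gon; the 9×17 cube at (-2, 8.5) contributes its full rectangle; the cone at (5, 11) contributes a regular 6-gon of circumradius 8.760 (interpolated between r1=10 and r2=1 at t=0.138); Subtracting the remaining from the first: starting from the cone, the 9×17 cube at (-2, 8.5) misses the remaining region (no effect); the cone at (5, 11) partially overlaps it — only the 0.46 mm² overlap (of its 199.37 mm²) is removed, clipping the outline — 1 connected region; (rotated 5° about Z; rotation is an isometry so areas/perimeters/island counts are preserved). Overall, the cross-section is a single solid region. Undo the 5° rotation: the query point maps to (2.407, -2.319) in the un-rotated model frame. The nearest boundary edge runs (4.26, 0.00)→(2.13, -3.69); distance from the point to it = 0.45 mm. The point is inside the cross-section, 0.45 mm from the nearest boundary — within the 0.75 mm shell band (3 × 0.25).

shell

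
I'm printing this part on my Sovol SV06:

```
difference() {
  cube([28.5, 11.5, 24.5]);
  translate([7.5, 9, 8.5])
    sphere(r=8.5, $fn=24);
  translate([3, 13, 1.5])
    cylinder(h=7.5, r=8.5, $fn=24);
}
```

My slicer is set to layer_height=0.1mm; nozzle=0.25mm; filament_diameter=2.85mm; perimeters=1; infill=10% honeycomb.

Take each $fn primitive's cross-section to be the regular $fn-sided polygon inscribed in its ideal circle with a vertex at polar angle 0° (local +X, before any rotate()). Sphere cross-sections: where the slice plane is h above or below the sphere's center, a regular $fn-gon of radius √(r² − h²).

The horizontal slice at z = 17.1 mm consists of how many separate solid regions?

1

At z = 17.1 mm: the 28.5×11.5 cube contributes its full rectangle; the sphere at (7.5, 9) does not reach this height (|z−center|=8.600 > r=8.5); the cylinder at (3, 13) is absent (z outside [1.5, 9]); After the difference (first − rest): none of the subtracted shapes is present at this height, so the 28.5×11.5 cube is unchanged — 1 connected region. The result has 1 disconnected region.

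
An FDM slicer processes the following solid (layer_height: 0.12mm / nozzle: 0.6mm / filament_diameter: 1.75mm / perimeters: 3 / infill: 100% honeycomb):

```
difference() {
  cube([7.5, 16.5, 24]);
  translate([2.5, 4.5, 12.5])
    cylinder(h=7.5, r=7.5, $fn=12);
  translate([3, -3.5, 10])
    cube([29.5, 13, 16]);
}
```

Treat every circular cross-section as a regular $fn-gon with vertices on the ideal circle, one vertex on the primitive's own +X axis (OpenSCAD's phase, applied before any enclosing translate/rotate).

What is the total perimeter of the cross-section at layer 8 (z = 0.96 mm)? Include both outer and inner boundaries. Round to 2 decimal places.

At z = 0.96 mm: the cube (footprint 7.5×16.5) is included at this height (perimeter 48.00 mm); the cylinder at (2.5, 4.5) does not reach this height (z outside [12.5, 20]); the cube at (3, -3.5) does not reach this height (z outside [10, 26]); After the difference (first − rest): none of the subtracted shapes is present at this height, so the 7.5×16.5 cube is unchanged — boundary = 48.00 mm. Overall, the cross-section is a single solid region. Total boundary length (outer) = 48.00 mm.

48.00 mm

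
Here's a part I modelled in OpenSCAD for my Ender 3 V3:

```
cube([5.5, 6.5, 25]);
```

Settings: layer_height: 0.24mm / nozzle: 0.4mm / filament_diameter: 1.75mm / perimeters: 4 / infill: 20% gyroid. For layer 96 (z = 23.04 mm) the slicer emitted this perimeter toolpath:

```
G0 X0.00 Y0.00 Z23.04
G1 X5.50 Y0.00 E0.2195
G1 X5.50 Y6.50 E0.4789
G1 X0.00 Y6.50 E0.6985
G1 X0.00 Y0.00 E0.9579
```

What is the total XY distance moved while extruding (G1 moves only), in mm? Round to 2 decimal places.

Sum the Euclidean lengths of each G1 segment: total = 24.00 mm.

24.00 mm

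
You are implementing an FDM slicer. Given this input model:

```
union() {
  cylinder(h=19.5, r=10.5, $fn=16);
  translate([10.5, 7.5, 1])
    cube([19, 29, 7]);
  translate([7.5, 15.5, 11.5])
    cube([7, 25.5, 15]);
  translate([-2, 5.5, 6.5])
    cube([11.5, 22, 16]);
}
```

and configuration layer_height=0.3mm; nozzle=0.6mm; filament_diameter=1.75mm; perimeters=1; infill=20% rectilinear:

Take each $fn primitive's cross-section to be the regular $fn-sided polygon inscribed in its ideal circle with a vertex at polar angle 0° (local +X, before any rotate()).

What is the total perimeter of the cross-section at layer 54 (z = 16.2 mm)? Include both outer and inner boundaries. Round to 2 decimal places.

141.69 mm

At z = 16.2 mm: the r=10.5 cylinder gives a regular 16-gon of circumradius 10.5 (constant along its height) (perimeter = 2·16·10.500·sin(180°/16) = 65.55 mm); the cube at (10.5, 7.5) does not reach this height (z outside [1, 8]); the cube at (7.5, 15.5) (footprint 7×25.5) is included at this height (perimeter 65.00 mm); the cube at (-2, 5.5) is present — its section is the full 11.5×22 rectangle (perimeter 67.00 mm); Taking the union: the regions partially overlap (shared area 63.76 mm²), so the edge portions inside another operand are dropped and the merged outline is re-measured after clipping — boundary = 141.69 mm. Overall, the cross-section is a single solid region. Total boundary length (outer) = 141.69 mm.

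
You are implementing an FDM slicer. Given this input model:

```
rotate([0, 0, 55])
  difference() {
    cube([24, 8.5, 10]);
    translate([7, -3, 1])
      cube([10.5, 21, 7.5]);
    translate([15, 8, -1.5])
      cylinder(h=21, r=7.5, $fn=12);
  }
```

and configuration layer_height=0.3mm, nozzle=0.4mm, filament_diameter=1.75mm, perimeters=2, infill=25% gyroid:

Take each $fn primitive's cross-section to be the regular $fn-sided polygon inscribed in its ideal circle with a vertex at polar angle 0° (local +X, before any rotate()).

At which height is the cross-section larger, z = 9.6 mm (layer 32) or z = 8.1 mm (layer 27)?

Layer 32 (z = 9.6): the cube (footprint 24×8.5) is included at this height (area 204.00 mm²); the cube at (7, -3) does not reach this height (z outside [1, 8.5]); the r=7.5 cylinder at (15, 8) gives a regular 12-gon of circumradius 7.5 (constant along its height) (area = (12/2)·7.500²·sin(360°/12) = 168.75 mm²); After the difference (first − rest): starting from the 24×8.5 cube (204.00 mm²), the r=7.5 cylinder at (15, 8) partially overlaps it — only the 91.81 mm² overlap (of its 168.75 mm²) is removed, clipping the outline — area = 112.19 mm²; (rotated 55° about Z; rotation is an isometry so areas/perimeters/island counts are preserved). So its area = 112.19 mm². Layer 27 (z = 8.1): the cube (footprint 24×8.5) is included at this height (area 204.00 mm²); the 10.5×21 cube at (7, -3) contributes its full rectangle (area 220.50 mm²); the r=7.5 cylinder at (15, 8) contributes a regular 12-gon of circumradius 7.5 (area = (12/2)·7.500²·sin(360°/12) = 168.75 mm²); Subtracting the remaining from the first: starting from the 24×8.5 cube (204.00 mm²), the 10.5×21 cube at (7, -3) partially overlaps it — only the 89.25 mm² overlap (of its 220.50 mm²) is removed, clipping the outline; the r=7.5 cylinder at (15, 8) partially overlaps it — only the 26.74 mm² overlap (of its 168.75 mm²) is removed, clipping the outline — area = 88.01 mm²; (whole slice rotated 55° about Z — lengths, areas and connectivity unchanged). So its area = 88.01 mm². Layer 32 is larger (112.19 vs 88.01 mm²).

layer 32 (z = 9.6 mm)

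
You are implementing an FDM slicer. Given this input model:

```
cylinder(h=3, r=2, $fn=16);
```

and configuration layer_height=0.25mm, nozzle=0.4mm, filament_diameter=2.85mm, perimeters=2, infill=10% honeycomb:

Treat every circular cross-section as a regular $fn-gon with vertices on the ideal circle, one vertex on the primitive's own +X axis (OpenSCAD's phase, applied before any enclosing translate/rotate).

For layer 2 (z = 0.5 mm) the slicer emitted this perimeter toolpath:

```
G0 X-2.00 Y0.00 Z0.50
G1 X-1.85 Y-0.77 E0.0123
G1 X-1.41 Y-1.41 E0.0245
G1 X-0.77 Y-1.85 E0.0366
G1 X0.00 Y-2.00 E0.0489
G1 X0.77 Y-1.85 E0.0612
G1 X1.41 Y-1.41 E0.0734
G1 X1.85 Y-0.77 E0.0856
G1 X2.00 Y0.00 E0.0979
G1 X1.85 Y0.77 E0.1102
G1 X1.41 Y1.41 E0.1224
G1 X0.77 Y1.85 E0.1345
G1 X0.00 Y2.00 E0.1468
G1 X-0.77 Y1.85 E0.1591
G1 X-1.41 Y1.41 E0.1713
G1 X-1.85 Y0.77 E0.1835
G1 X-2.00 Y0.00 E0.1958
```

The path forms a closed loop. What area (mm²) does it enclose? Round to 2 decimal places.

Apply the shoelace formula to the sequence of (X, Y) vertices; enclosed area = 12.25 mm².

12.25 mm²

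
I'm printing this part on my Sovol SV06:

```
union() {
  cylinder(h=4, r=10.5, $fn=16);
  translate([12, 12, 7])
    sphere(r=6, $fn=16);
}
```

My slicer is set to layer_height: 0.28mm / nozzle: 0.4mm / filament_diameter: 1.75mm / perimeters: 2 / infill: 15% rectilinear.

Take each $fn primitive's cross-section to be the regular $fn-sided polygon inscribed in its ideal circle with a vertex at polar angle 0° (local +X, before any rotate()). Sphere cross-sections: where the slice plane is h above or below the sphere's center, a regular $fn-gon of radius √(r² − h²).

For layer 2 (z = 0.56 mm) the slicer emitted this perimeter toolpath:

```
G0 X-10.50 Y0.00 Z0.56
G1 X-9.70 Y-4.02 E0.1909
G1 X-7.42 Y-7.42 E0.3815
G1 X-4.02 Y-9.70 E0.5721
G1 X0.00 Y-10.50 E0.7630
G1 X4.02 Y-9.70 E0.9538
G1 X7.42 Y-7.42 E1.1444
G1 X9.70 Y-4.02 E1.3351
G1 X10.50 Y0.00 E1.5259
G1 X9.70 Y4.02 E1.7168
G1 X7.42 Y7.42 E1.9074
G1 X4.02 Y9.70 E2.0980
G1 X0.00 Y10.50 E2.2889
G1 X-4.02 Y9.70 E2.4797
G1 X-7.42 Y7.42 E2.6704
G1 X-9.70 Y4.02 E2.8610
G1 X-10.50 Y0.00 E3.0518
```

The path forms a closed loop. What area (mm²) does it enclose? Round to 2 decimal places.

Apply the shoelace formula to the sequence of (X, Y) vertices; enclosed area = 337.42 mm².

337.42 mm²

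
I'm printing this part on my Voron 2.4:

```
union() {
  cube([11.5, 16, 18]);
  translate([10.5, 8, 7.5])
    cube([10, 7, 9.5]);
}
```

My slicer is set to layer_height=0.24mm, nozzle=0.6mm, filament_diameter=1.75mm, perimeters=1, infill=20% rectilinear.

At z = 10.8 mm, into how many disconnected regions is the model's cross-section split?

1

At z = 10.8 mm: the 11.5×16 cube contributes its full rectangle; the cube at (10.5, 8) is present — its section is the full 10×7 rectangle; Combining (union): the regions partially overlap (shared area 7.00 mm²), so overlapping operands fuse into one piece — 1 connected region. The result has 1 disconnected region.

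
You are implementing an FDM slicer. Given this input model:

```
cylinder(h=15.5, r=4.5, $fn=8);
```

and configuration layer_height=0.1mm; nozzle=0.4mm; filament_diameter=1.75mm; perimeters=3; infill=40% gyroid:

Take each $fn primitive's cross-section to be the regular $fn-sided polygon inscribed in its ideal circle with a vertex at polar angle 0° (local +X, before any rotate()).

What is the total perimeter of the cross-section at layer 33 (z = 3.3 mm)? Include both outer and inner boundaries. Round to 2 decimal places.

At z = 3.3 mm: the r=4.5 cylinder contributes a regular 8-gon of circumradius 4.5 (perimeter = 2·8·4.500·sin(180°/8) = 27.55 mm). Overall, the cross-section is a single solid region. Total boundary length (outer) = 27.55 mm.

27.55 mm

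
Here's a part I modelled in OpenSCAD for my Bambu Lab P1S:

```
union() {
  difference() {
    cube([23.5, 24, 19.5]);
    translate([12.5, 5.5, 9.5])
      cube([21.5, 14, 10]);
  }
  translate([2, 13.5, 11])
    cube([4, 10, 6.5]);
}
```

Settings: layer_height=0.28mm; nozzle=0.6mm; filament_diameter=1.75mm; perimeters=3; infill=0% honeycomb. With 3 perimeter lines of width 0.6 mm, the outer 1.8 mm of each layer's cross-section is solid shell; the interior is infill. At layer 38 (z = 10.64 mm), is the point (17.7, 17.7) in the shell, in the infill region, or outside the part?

At z = 10.64 mm: the cube (footprint 23.5×24) is included at this height; the 21.5×14 cube at (12.5, 5.5) contributes its full rectangle; Taking the first minus the rest: starting from the 23.5×24 cube, the 21.5×14 cube at (12.5, 5.5) partially overlaps it — only the 154.00 mm² overlap (of its 301.00 mm²) is removed, clipping the outline — 1 connected region; the cube at (2, 13.5) is absent (z outside [11, 17.5]); Merging all regions: only the result so far is present, so the union is just that shape — 1 connected region. Overall, the cross-section is a single solid region. The nearest boundary edge runs (23.50, 19.50)→(12.50, 19.50); distance from the point to it = 1.80 mm. The point is not inside any of the regions above, so it lies outside the cross-section (1.80 mm from the nearest boundary).

outside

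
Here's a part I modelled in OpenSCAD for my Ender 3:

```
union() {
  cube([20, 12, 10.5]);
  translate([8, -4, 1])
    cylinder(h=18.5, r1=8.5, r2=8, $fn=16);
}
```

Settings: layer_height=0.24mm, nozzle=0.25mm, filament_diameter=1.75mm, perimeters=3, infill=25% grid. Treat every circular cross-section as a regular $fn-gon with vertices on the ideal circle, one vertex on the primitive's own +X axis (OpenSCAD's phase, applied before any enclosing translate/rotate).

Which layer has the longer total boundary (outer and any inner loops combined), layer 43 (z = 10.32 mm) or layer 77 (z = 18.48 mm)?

Layer 43 (z = 10.32): the cube (footprint 20×12) is included at this height (perimeter 64.00 mm); the cone at (8, -4) contributes a regular 16-gon of circumradius 8.248 (interpolated between r1=8.5 and r2=8 at t=0.504) (perimeter = 2·16·8.248·sin(180°/16) = 51.49 mm); Merging all regions: the regions partially overlap (shared area 41.67 mm²), so the edge portions inside another operand are dropped and the merged outline is re-measured after clipping — boundary = 84.10 mm. So its perimeter = 84.10 mm. Layer 77 (z = 18.48): the cube does not reach this height (z outside [0, 10.5]); the cone at (8, -4) (r1=8.5→r2=8) has section circumradius 8.028 here — a regular 16-gon (perimeter = 2·16·8.028·sin(180°/16) = 50.12 mm); Taking the union: only the cone at (8, -4) is present, so the union is just that shape — boundary = 50.12 mm. So its perimeter = 50.12 mm. Layer 43 is larger (84.10 vs 50.12 mm).

layer 43 (z = 10.32 mm)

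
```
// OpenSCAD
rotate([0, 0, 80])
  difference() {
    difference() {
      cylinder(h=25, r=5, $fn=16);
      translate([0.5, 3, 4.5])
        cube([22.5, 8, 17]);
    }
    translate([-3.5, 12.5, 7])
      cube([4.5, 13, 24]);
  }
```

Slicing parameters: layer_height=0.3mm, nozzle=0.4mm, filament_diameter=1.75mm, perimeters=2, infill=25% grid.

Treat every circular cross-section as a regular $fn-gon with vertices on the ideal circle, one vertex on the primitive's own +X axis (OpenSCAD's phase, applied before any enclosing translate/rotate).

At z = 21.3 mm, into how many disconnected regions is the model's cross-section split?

At z = 21.3 mm: the cylinder: section is a regular 16-gon, circumradius r=5; the cube at (0.5, 3) (footprint 22.5×8) is included at this height; Subtracting the remaining from the first: starting from the r=5 cylinder, the 22.5×8 cube at (0.5, 3) partially overlaps it — only the 4.33 mm² overlap (of its 180.00 mm²) is removed, clipping the outline — 1 connected region; the cube at (-3.5, 12.5) is present — its section is the full 4.5×13 rectangle; Taking the first minus the rest: starting from that combined region, the 4.5×13 cube at (-3.5, 12.5) misses the remaining region (no effect) — 1 connected region; (whole slice rotated 80° about Z — lengths, areas and connectivity unchanged). The result has 1 disconnected region.

1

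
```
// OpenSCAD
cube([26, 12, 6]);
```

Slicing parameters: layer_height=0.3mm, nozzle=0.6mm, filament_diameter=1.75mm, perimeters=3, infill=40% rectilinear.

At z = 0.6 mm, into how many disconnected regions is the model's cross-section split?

At z = 0.6 mm: the cube (footprint 26×12) is included at this height. The result has 1 disconnected region.

1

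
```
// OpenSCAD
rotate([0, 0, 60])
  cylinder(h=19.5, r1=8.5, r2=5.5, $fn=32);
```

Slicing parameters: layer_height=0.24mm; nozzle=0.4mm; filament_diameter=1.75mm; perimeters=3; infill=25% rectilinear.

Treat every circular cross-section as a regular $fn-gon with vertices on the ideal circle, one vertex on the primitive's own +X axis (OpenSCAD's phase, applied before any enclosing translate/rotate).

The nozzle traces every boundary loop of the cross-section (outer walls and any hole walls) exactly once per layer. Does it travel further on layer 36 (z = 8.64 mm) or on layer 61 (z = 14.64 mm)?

layer 36 (z = 8.64 mm)

Layer 36 (z = 8.64): the cone contributes a regular 32-gon of circumradius 7.171 (interpolated between r1=8.5 and r2=5.5 at t=0.443) (perimeter = 2·32·7.171·sin(180°/32) = 44.98 mm); (whole slice rotated 60° about Z — lengths, areas and connectivity unchanged). So its perimeter = 44.98 mm. Layer 61 (z = 14.64): the cone (r1=8.5→r2=5.5) has section circumradius 6.248 here — a regular 32-gon (perimeter = 2·32·6.248·sin(180°/32) = 39.19 mm); (rotated 60° about Z; rotation is an isometry so areas/perimeters/island counts are preserved). So its perimeter = 39.19 mm. Layer 36 is larger (44.98 vs 39.19 mm).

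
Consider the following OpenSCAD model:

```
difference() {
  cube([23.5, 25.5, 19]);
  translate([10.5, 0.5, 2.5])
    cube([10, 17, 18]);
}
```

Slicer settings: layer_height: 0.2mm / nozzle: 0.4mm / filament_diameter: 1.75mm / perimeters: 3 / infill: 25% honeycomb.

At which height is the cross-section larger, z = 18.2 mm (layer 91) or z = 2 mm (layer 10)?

Layer 91 (z = 18.2): the cube is present — its section is the full 23.5×25.5 rectangle (area 599.25 mm²); the cube at (10.5, 0.5) is present — its section is the full 10×17 rectangle (area 170.00 mm²); Subtracting the remaining from the first: starting from the 23.5×25.5 cube (599.25 mm²), the 10×17 cube at (10.5, 0.5) lies wholly inside it (removes its full 170.00 mm² and its 54.00 mm outline becomes a hole wall) — area = 429.25 mm². So its area = 429.25 mm². Layer 10 (z = 2): the 23.5×25.5 cube contributes its full rectangle (area 599.25 mm²); the cube at (10.5, 0.5) does not reach this height (z outside [2.5, 20.5]); After the difference (first − rest): none of the subtracted shapes is present at this height, so the 23.5×25.5 cube is unchanged — area = 599.25 mm². So its area = 599.25 mm². Layer 10 is larger (599.25 vs 429.25 mm²).

layer 10 (z = 2 mm)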